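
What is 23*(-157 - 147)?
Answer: -6992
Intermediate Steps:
23*(-157 - 147) = 23*(-304) = -6992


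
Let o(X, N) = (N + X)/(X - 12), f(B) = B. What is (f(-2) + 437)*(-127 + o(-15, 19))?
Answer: -497785/9 ≈ -55309.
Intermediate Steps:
o(X, N) = (N + X)/(-12 + X)
(f(-2) + 437)*(-127 + o(-15, 19)) = (-2 + 437)*(-127 + (19 - 15)/(-12 - 15)) = 435*(-127 + 4/(-27)) = 435*(-127 - 1/27*4) = 435*(-127 - 4/27) = 435*(-3433/27) = -497785/9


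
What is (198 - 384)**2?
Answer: 34596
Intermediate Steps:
(198 - 384)**2 = (-186)**2 = 34596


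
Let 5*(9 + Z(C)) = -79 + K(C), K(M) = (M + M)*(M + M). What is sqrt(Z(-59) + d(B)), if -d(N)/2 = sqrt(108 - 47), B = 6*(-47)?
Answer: sqrt(2760 - 2*sqrt(61)) ≈ 52.387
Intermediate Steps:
B = -282
d(N) = -2*sqrt(61) (d(N) = -2*sqrt(108 - 47) = -2*sqrt(61))
K(M) = 4*M**2 (K(M) = (2*M)*(2*M) = 4*M**2)
Z(C) = -124/5 + 4*C**2/5 (Z(C) = -9 + (-79 + 4*C**2)/5 = -9 + (-79/5 + 4*C**2/5) = -124/5 + 4*C**2/5)
sqrt(Z(-59) + d(B)) = sqrt((-124/5 + (4/5)*(-59)**2) - 2*sqrt(61)) = sqrt((-124/5 + (4/5)*3481) - 2*sqrt(61)) = sqrt((-124/5 + 13924/5) - 2*sqrt(61)) = sqrt(2760 - 2*sqrt(61))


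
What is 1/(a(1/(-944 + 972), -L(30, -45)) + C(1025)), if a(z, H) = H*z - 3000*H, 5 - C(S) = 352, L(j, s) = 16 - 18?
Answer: -14/88857 ≈ -0.00015756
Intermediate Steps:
L(j, s) = -2
C(S) = -347 (C(S) = 5 - 1*352 = 5 - 352 = -347)
a(z, H) = -3000*H + H*z
1/(a(1/(-944 + 972), -L(30, -45)) + C(1025)) = 1/((-1*(-2))*(-3000 + 1/(-944 + 972)) - 347) = 1/(2*(-3000 + 1/28) - 347) = 1/(2*(-83999/28) - 347) = 1/(-83999/14 - 347) = 1/(-88857/14) = -14/88857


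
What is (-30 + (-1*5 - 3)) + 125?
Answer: 87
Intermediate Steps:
(-30 + (-1*5 - 3)) + 125 = (-30 + (-5 - 3)) + 125 = (-30 - 8) + 125 = -38 + 125 = 87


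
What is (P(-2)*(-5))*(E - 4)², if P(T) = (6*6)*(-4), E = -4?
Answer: 46080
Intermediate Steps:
P(T) = -144 (P(T) = 36*(-4) = -144)
(P(-2)*(-5))*(E - 4)² = (-144*(-5))*(-4 - 4)² = 720*(-8)² = 720*64 = 46080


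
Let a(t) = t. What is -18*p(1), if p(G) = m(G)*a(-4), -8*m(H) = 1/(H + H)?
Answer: -9/2 ≈ -4.5000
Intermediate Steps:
m(H) = -1/(16*H) (m(H) = -1/(8*(H + H)) = -1/(2*H)/8 = -1/(16*H))
p(G) = 1/(4*G) (p(G) = -1/(16*G)*(-4) = 1/(4*G))
-18*p(1) = -9/(2*1) = -9/2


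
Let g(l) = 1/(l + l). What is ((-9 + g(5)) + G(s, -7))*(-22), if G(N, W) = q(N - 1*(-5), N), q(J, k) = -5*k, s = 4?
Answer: 3179/5 ≈ 635.80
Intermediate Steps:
g(l) = 1/(2*l)
G(N, W) = -5*N
((-9 + g(5)) + G(s, -7))*(-22) = ((-9 + (1/2)/5) - 5*4)*(-22) = ((-9 + (1/2)*(1/5)) - 20)*(-22) = ((-9 + 1/10) - 20)*(-22) = (-89/10 - 20)*(-22) = -289/10*(-22) = 3179/5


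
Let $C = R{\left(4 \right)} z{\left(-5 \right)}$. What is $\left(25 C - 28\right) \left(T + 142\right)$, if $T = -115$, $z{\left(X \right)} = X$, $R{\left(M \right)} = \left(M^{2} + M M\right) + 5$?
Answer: $-125631$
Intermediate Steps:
$R{\left(M \right)} = 5 + 2 M^{2}$ ($R{\left(M \right)} = \left(M^{2} + M^{2}\right) + 5 = 2 M^{2} + 5 = 5 + 2 M^{2}$)
$C = -185$ ($C = \left(5 + 2 \cdot 4^{2}\right) \left(-5\right) = \left(5 + 2 \cdot 16\right) \left(-5\right) = \left(5 + 32\right) \left(-5\right) = 37 \left(-5\right) = -185$)
$\left(25 C - 28\right) \left(T + 142\right) = \left(25 \left(-185\right) - 28\right) \left(-115 + 142\right) = \left(-4625 - 28\right) 27 = \left(-4653\right) 27 = -125631$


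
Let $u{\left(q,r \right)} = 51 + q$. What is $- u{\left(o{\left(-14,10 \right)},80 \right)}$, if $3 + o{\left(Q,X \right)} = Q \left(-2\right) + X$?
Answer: $-86$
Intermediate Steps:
$o{\left(Q,X \right)} = -3 + X - 2 Q$ ($o{\left(Q,X \right)} = -3 + \left(Q \left(-2\right) + X\right) = -3 - \left(- X + 2 Q\right) = -3 + X - 2 Q$)
$- u{\left(o{\left(-14,10 \right)},80 \right)} = - (51 - -35) = - (51 + \left(-3 + 10 + 28\right)) = - (51 + 35) = \left(-1\right) 86 = -86$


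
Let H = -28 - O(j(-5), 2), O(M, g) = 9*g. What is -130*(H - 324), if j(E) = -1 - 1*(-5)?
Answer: 48100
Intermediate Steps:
j(E) = 4 (j(E) = -1 + 5 = 4)
H = -46 (H = -28 - 9*2 = -28 - 1*18 = -28 - 18 = -46)
-130*(H - 324) = -130*(-46 - 324) = -130*(-370) = 48100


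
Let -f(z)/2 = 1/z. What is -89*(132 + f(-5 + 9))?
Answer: -23407/2 ≈ -11704.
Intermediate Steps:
f(z) = -2/z
-89*(132 + f(-5 + 9)) = -89*(132 - 2/(-5 + 9)) = -89*(132 - 2/4) = -89*(132 - 2*¼) = -89*(132 - ½) = -89*263/2 = -23407/2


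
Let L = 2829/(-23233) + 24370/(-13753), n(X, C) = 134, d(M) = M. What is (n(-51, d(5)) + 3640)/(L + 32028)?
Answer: 1205881496526/10233091929125 ≈ 0.11784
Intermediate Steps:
L = -605095447/319523449 (L = 2829*(-1/23233) + 24370*(-1/13753) = -2829/23233 - 24370/13753 = -605095447/319523449 ≈ -1.8937)
(n(-51, d(5)) + 3640)/(L + 32028) = (134 + 3640)/(-605095447/319523449 + 32028) = 3774/(10233091929125/319523449) = 3774*(319523449/10233091929125) = 1205881496526/10233091929125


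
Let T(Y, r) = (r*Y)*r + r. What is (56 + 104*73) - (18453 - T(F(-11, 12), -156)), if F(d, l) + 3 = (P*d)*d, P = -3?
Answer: -8917937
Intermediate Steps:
F(d, l) = -3 - 3*d² (F(d, l) = -3 + (-3*d)*d = -3 - 3*d²)
T(Y, r) = r + Y*r² (T(Y, r) = (Y*r)*r + r = Y*r² + r = r + Y*r²)
(56 + 104*73) - (18453 - T(F(-11, 12), -156)) = (56 + 104*73) - (18453 - (-156)*(1 + (-3 - 3*(-11)²)*(-156))) = (56 + 7592) - (18453 - (-156)*(1 + (-3 - 3*121)*(-156))) = 7648 - (18453 - (-156)*(1 + (-3 - 363)*(-156))) = 7648 - (18453 - (-156)*(1 - 366*(-156))) = 7648 - (18453 - (-156)*(1 + 57096)) = 7648 - (18453 - (-156)*57097) = 7648 - (18453 - 1*(-8907132)) = 7648 - (18453 + 8907132) = 7648 - 1*8925585 = 7648 - 8925585 = -8917937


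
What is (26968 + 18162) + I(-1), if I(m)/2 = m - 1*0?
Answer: 45128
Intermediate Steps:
I(m) = 2*m (I(m) = 2*(m - 1*0) = 2*(m + 0) = 2*m)
(26968 + 18162) + I(-1) = (26968 + 18162) + 2*(-1) = 45130 - 2 = 45128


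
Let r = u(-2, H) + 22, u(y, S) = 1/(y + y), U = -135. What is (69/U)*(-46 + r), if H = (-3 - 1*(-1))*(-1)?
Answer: 2231/180 ≈ 12.394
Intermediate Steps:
H = 2 (H = (-3 + 1)*(-1) = -2*(-1) = 2)
u(y, S) = 1/(2*y)
r = 87/4 (r = (½)/(-2) + 22 = (½)*(-½) + 22 = -¼ + 22 = 87/4 ≈ 21.750)
(69/U)*(-46 + r) = (69/(-135))*(-46 + 87/4) = (69*(-1/135))*(-97/4) = -23/45*(-97/4) = 2231/180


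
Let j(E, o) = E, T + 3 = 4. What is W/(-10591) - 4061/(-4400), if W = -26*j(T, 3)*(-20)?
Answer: 40722051/46600400 ≈ 0.87386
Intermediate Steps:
T = 1 (T = -3 + 4 = 1)
W = 520 (W = -26*1*(-20) = -26*(-20) = 520)
W/(-10591) - 4061/(-4400) = 520/(-10591) - 4061/(-4400) = 520*(-1/10591) - 4061*(-1/4400) = -520/10591 + 4061/4400 = 40722051/46600400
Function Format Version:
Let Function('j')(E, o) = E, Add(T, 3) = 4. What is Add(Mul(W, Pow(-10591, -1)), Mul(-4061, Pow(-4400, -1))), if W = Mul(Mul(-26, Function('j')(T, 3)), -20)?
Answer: Rational(40722051, 46600400) ≈ 0.87386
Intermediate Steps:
T = 1 (T = Add(-3, 4) = 1)
W = 520 (W = Mul(Mul(-26, 1), -20) = Mul(-26, -20) = 520)
Add(Mul(W, Pow(-10591, -1)), Mul(-4061, Pow(-4400, -1))) = Add(Mul(520, Pow(-10591, -1)), Mul(-4061, Pow(-4400, -1))) = Add(Mul(520, Rational(-1, 10591)), Mul(-4061, Rational(-1, 4400))) = Add(Rational(-520, 10591), Rational(4061, 4400)) = Rational(40722051, 46600400)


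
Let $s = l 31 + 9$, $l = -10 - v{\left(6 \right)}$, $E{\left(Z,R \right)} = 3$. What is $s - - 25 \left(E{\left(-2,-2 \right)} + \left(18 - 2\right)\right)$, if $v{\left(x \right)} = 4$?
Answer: $50$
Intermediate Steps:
$l = -14$ ($l = -10 - 4 = -14$)
$s = -425$ ($s = \left(-14\right) 31 + 9 = -434 + 9 = -425$)
$s - - 25 \left(E{\left(-2,-2 \right)} + \left(18 - 2\right)\right) = -425 - - 25 \left(3 + \left(18 - 2\right)\right) = -425 - - 25 \left(3 + 16\right) = -425 - \left(-25\right) 19 = -425 - -475 = -425 + 475 = 50$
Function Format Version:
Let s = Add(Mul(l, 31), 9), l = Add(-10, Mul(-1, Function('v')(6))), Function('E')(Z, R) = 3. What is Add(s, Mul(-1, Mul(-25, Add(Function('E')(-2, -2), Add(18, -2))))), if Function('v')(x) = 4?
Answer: 50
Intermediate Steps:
l = -14 (l = Add(-10, Mul(-1, 4)) = Add(-10, -4) = -14)
s = -425 (s = Add(Mul(-14, 31), 9) = Add(-434, 9) = -425)
Add(s, Mul(-1, Mul(-25, Add(Function('E')(-2, -2), Add(18, -2))))) = Add(-425, Mul(-1, Mul(-25, Add(3, Add(18, -2))))) = Add(-425, Mul(-1, Mul(-25, Add(3, 16)))) = Add(-425, Mul(-1, Mul(-25, 19))) = Add(-425, Mul(-1, -475)) = Add(-425, 475) = 50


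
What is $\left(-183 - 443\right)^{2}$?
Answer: $391876$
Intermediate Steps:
$\left(-183 - 443\right)^{2} = \left(-626\right)^{2} = 391876$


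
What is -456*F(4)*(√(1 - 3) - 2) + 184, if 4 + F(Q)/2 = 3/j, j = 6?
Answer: -6200 + 3192*I*√2 ≈ -6200.0 + 4514.2*I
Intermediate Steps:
F(Q) = -7 (F(Q) = -8 + 2*(3/6) = -8 + 2*(3*(⅙)) = -8 + 2*(½) = -8 + 1 = -7)
-456*F(4)*(√(1 - 3) - 2) + 184 = -(-3192)*(√(1 - 3) - 2) + 184 = -(-3192)*(√(-2) - 2) + 184 = -(-3192)*(I*√2 - 2) + 184 = -(-3192)*(-2 + I*√2) + 184 = -456*(14 - 7*I*√2) + 184 = (-6384 + 3192*I*√2) + 184 = -6200 + 3192*I*√2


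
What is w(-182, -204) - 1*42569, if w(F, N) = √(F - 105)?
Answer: -42569 + I*√287 ≈ -42569.0 + 16.941*I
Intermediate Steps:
w(F, N) = √(-105 + F)
w(-182, -204) - 1*42569 = √(-105 - 182) - 1*42569 = √(-287) - 42569 = I*√287 - 42569 = -42569 + I*√287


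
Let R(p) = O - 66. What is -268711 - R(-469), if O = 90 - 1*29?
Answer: -268706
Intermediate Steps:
O = 61 (O = 90 - 29 = 61)
R(p) = -5 (R(p) = 61 - 66 = -5)
-268711 - R(-469) = -268711 - 1*(-5) = -268711 + 5 = -268706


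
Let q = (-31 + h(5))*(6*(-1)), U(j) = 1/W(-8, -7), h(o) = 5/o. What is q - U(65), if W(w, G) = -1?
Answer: 181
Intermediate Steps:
U(j) = -1 (U(j) = 1/(-1) = -1)
q = 180 (q = (-31 + 5/5)*(6*(-1)) = (-31 + 5*(⅕))*(-6) = (-31 + 1)*(-6) = -30*(-6) = 180)
q - U(65) = 180 - 1*(-1) = 180 + 1 = 181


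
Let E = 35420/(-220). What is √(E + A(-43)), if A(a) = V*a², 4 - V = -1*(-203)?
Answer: 4*I*√23007 ≈ 606.72*I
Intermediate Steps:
V = -199 (V = 4 - (-1)*(-203) = 4 - 1*203 = 4 - 203 = -199)
A(a) = -199*a²
E = -161 (E = 35420*(-1/220) = -161)
√(E + A(-43)) = √(-161 - 199*(-43)²) = √(-161 - 199*1849) = √(-161 - 367951) = √(-368112) = 4*I*√23007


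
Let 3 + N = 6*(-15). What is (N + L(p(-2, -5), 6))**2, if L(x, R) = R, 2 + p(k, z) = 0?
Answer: 7569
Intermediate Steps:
p(k, z) = -2 (p(k, z) = -2 + 0 = -2)
N = -93 (N = -3 + 6*(-15) = -3 - 90 = -93)
(N + L(p(-2, -5), 6))**2 = (-93 + 6)**2 = (-87)**2 = 7569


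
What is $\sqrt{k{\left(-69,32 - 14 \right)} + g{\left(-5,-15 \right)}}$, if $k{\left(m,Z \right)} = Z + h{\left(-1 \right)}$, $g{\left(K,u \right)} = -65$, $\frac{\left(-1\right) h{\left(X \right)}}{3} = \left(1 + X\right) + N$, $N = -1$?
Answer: $2 i \sqrt{11} \approx 6.6332 i$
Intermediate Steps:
$h{\left(X \right)} = - 3 X$ ($h{\left(X \right)} = - 3 \left(\left(1 + X\right) - 1\right) = - 3 X$)
$k{\left(m,Z \right)} = 3 + Z$ ($k{\left(m,Z \right)} = Z - -3 = Z + 3 = 3 + Z$)
$\sqrt{k{\left(-69,32 - 14 \right)} + g{\left(-5,-15 \right)}} = \sqrt{\left(3 + \left(32 - 14\right)\right) - 65} = \sqrt{\left(3 + 18\right) - 65} = \sqrt{21 - 65} = \sqrt{-44} = 2 i \sqrt{11}$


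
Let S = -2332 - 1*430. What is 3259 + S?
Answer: 497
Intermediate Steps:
S = -2762 (S = -2332 - 430 = -2762)
3259 + S = 3259 - 2762 = 497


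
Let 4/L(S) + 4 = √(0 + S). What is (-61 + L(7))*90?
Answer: -5650 - 40*√7 ≈ -5755.8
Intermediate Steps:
L(S) = 4/(-4 + √S) (L(S) = 4/(-4 + √(0 + S)) = 4/(-4 + √S))
(-61 + L(7))*90 = (-61 + 4/(-4 + √7))*90 = -5490 + 360/(-4 + √7)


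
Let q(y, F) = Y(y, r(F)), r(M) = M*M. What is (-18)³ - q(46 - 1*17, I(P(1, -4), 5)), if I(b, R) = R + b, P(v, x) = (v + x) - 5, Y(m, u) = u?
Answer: -5841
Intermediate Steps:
r(M) = M²
P(v, x) = -5 + v + x
q(y, F) = F²
(-18)³ - q(46 - 1*17, I(P(1, -4), 5)) = (-18)³ - (5 + (-5 + 1 - 4))² = -5832 - (5 - 8)² = -5832 - 1*(-3)² = -5832 - 1*9 = -5832 - 9 = -5841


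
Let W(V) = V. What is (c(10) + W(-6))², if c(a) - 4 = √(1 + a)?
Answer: (2 - √11)² ≈ 1.7335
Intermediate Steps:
c(a) = 4 + √(1 + a)
(c(10) + W(-6))² = ((4 + √(1 + 10)) - 6)² = ((4 + √11) - 6)² = (-2 + √11)²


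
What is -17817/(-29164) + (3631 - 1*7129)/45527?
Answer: 13379979/25051876 ≈ 0.53409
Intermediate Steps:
-17817/(-29164) + (3631 - 1*7129)/45527 = -17817*(-1/29164) + (3631 - 7129)*(1/45527) = 17817/29164 - 3498*1/45527 = 17817/29164 - 66/859 = 13379979/25051876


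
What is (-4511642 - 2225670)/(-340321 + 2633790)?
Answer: -6737312/2293469 ≈ -2.9376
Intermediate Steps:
(-4511642 - 2225670)/(-340321 + 2633790) = -6737312/2293469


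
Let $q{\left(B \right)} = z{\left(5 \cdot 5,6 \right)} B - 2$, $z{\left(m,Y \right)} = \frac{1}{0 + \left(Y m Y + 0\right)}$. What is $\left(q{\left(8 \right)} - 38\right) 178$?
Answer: $- \frac{1601644}{225} \approx -7118.4$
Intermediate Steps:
$z{\left(m,Y \right)} = \frac{1}{Y^{2} m}$ ($z{\left(m,Y \right)} = \frac{1}{0 + \left(m Y^{2} + 0\right)} = \frac{1}{0 + m Y^{2}} = \frac{1}{m Y^{2}} = \frac{1}{Y^{2} m}$)
$q{\left(B \right)} = -2 + \frac{B}{900}$ ($q{\left(B \right)} = \frac{1}{36 \cdot 5 \cdot 5} B - 2 = \frac{1}{36 \cdot 25} B - 2 = \frac{1}{36} \cdot \frac{1}{25} B - 2 = \frac{B}{900} - 2 = -2 + \frac{B}{900}$)
$\left(q{\left(8 \right)} - 38\right) 178 = \left(\left(-2 + \frac{1}{900} \cdot 8\right) - 38\right) 178 = \left(\left(-2 + \frac{2}{225}\right) - 38\right) 178 = \left(- \frac{448}{225} - 38\right) 178 = \left(- \frac{8998}{225}\right) 178 = - \frac{1601644}{225}$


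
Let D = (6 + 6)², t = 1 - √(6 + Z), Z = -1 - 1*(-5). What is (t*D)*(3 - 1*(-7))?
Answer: 1440 - 1440*√10 ≈ -3113.7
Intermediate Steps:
Z = 4 (Z = -1 + 5 = 4)
t = 1 - √10 (t = 1 - √(6 + 4) = 1 - √10 ≈ -2.1623)
D = 144 (D = 12² = 144)
(t*D)*(3 - 1*(-7)) = ((1 - √10)*144)*(3 - 1*(-7)) = (144 - 144*√10)*(3 + 7) = (144 - 144*√10)*10 = 1440 - 1440*√10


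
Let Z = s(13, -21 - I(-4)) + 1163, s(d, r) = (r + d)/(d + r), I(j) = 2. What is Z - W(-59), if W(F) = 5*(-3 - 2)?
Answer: 1189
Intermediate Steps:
W(F) = -25 (W(F) = 5*(-5) = -25)
s(d, r) = 1 (s(d, r) = (d + r)/(d + r) = 1)
Z = 1164 (Z = 1 + 1163 = 1164)
Z - W(-59) = 1164 - 1*(-25) = 1164 + 25 = 1189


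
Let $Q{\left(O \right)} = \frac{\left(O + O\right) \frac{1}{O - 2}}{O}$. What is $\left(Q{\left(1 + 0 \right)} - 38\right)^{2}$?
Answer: $1600$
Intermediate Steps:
$Q{\left(O \right)} = \frac{2}{-2 + O}$ ($Q{\left(O \right)} = \frac{2 O \frac{1}{-2 + O}}{O} = \frac{2}{-2 + O}$)
$\left(Q{\left(1 + 0 \right)} - 38\right)^{2} = \left(\frac{2}{-2 + \left(1 + 0\right)} - 38\right)^{2} = \left(\frac{2}{-2 + 1} - 38\right)^{2} = \left(\frac{2}{-1} - 38\right)^{2} = \left(2 \left(-1\right) - 38\right)^{2} = \left(-2 - 38\right)^{2} = \left(-40\right)^{2} = 1600$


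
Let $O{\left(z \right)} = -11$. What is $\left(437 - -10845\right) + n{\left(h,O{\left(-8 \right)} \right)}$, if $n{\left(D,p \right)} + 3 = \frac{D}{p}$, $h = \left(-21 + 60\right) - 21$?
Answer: $\frac{124051}{11} \approx 11277.0$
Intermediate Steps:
$h = 18$ ($h = 39 - 21 = 18$)
$n{\left(D,p \right)} = -3 + \frac{D}{p}$
$\left(437 - -10845\right) + n{\left(h,O{\left(-8 \right)} \right)} = \left(437 - -10845\right) - \left(3 - \frac{18}{-11}\right) = \left(437 + 10845\right) + \left(-3 + 18 \left(- \frac{1}{11}\right)\right) = 11282 - \frac{51}{11} = \frac{124051}{11}$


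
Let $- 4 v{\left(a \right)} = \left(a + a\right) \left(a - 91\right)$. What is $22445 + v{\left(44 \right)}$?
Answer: $23479$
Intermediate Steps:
$v{\left(a \right)} = - \frac{a \left(-91 + a\right)}{2}$ ($v{\left(a \right)} = - \frac{\left(a + a\right) \left(a - 91\right)}{4} = - \frac{2 a \left(-91 + a\right)}{4} = - \frac{a \left(-91 + a\right)}{2}$)
$22445 + v{\left(44 \right)} = 22445 + \frac{1}{2} \cdot 44 \left(91 - 44\right) = 22445 + \frac{1}{2} \cdot 44 \cdot 47 = 22445 + 1034 = 23479$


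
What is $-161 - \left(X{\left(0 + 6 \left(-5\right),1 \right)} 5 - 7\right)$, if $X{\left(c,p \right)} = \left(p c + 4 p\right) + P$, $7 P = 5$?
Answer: $- \frac{193}{7} \approx -27.571$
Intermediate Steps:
$P = \frac{5}{7}$ ($P = \frac{1}{7} \cdot 5 = \frac{5}{7} \approx 0.71429$)
$X{\left(c,p \right)} = \frac{5}{7} + 4 p + c p$ ($X{\left(c,p \right)} = \left(p c + 4 p\right) + \frac{5}{7} = \left(c p + 4 p\right) + \frac{5}{7} = \left(4 p + c p\right) + \frac{5}{7} = \frac{5}{7} + 4 p + c p$)
$-161 - \left(X{\left(0 + 6 \left(-5\right),1 \right)} 5 - 7\right) = -161 - \left(\left(\frac{5}{7} + 4 \cdot 1 + \left(0 + 6 \left(-5\right)\right) 1\right) 5 - 7\right) = -161 - \left(\left(\frac{5}{7} + 4 + \left(0 - 30\right) 1\right) 5 - 7\right) = -161 - \left(\left(\frac{5}{7} + 4 - 30\right) 5 - 7\right) = -161 - \left(\left(- \frac{177}{7}\right) 5 - 7\right) = -161 - \left(- \frac{885}{7} - 7\right) = -161 - - \frac{934}{7} = -161 + \frac{934}{7} = - \frac{193}{7}$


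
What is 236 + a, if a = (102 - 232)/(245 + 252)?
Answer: 117162/497 ≈ 235.74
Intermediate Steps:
a = -130/497 ≈ -0.26157
236 + a = 236 - 130/497 = 117162/497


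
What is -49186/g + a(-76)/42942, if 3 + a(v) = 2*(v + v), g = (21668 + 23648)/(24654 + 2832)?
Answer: -14513609302261/486489918 ≈ -29833.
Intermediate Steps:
g = 22658/13743 (g = 45316/27486 = 45316*(1/27486) = 22658/13743 ≈ 1.6487)
a(v) = -3 + 4*v (a(v) = -3 + 2*(v + v) = -3 + 2*(2*v) = -3 + 4*v)
-49186/g + a(-76)/42942 = -49186/22658/13743 + (-3 + 4*(-76))/42942 = -49186*13743/22658 + (-3 - 304)*(1/42942) = -337981599/11329 - 307*1/42942 = -337981599/11329 - 307/42942 = -14513609302261/486489918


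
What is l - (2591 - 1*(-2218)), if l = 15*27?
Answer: -4404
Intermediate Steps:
l = 405
l - (2591 - 1*(-2218)) = 405 - (2591 - 1*(-2218)) = 405 - (2591 + 2218) = 405 - 1*4809 = 405 - 4809 = -4404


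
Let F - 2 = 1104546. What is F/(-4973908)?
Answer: -276137/1243477 ≈ -0.22207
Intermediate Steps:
F = 1104548 (F = 2 + 1104546 = 1104548)
F/(-4973908) = 1104548/(-4973908) = 1104548*(-1/4973908) = -276137/1243477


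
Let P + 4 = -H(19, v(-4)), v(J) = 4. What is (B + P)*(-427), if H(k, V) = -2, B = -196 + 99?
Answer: 42273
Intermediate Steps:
B = -97
P = -2 (P = -4 - 1*(-2) = -4 + 2 = -2)
(B + P)*(-427) = (-97 - 2)*(-427) = -99*(-427) = 42273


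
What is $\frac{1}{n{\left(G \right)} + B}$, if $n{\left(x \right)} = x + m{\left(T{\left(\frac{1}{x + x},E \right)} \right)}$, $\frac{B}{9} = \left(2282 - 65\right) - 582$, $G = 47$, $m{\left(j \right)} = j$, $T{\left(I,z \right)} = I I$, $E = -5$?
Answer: $\frac{8836}{130437033} \approx 6.7741 \cdot 10^{-5}$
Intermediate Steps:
$T{\left(I,z \right)} = I^{2}$
$B = 14715$ ($B = 9 \left(\left(2282 - 65\right) - 582\right) = 9 \left(2217 - 582\right) = 9 \cdot 1635 = 14715$)
$n{\left(x \right)} = x + \frac{1}{4 x^{2}}$ ($n{\left(x \right)} = x + \left(\frac{1}{x + x}\right)^{2} = x + \left(\frac{1}{2 x}\right)^{2} = x + \frac{1}{4 x^{2}}$)
$\frac{1}{n{\left(G \right)} + B} = \frac{1}{\left(47 + \frac{1}{4 \cdot 2209}\right) + 14715} = \frac{1}{\left(47 + \frac{1}{4} \cdot \frac{1}{2209}\right) + 14715} = \frac{1}{\left(47 + \frac{1}{8836}\right) + 14715} = \frac{1}{\frac{415293}{8836} + 14715} = \frac{1}{\frac{130437033}{8836}} = \frac{8836}{130437033}$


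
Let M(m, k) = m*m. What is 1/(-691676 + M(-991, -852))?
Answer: 1/290405 ≈ 3.4435e-6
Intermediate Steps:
M(m, k) = m²
1/(-691676 + M(-991, -852)) = 1/(-691676 + (-991)²) = 1/(-691676 + 982081) = 1/290405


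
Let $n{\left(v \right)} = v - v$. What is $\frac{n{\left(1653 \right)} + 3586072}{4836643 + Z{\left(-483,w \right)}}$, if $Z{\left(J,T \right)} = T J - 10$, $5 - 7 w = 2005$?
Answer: $\frac{3586072}{4974633} \approx 0.72087$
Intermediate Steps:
$w = - \frac{2000}{7}$ ($w = \frac{5}{7} - \frac{2005}{7} = - \frac{2000}{7} \approx -285.71$)
$Z{\left(J,T \right)} = -10 + J T$ ($Z{\left(J,T \right)} = J T - 10 = -10 + J T$)
$n{\left(v \right)} = 0$
$\frac{n{\left(1653 \right)} + 3586072}{4836643 + Z{\left(-483,w \right)}} = \frac{0 + 3586072}{4836643 - -137990} = \frac{3586072}{4836643 + \left(-10 + 138000\right)} = \frac{3586072}{4836643 + 137990} = \frac{3586072}{4974633}$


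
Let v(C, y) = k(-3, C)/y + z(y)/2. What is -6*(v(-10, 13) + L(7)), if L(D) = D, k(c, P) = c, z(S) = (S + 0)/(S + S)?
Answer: -1095/26 ≈ -42.115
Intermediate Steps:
z(S) = ½ (z(S) = S/((2*S)) = S*(1/(2*S)) = ½)
v(C, y) = ¼ - 3/y (v(C, y) = -3/y + (½)/2 = -3/y + (½)*(½) = -3/y + ¼ = ¼ - 3/y)
-6*(v(-10, 13) + L(7)) = -6*((¼)*(-12 + 13)/13 + 7) = -6*((¼)*(1/13)*1 + 7) = -6*(1/52 + 7) = -6*365/52 = -1095/26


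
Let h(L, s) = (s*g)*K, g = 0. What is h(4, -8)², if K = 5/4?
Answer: 0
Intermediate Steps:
K = 5/4 (K = 5*(¼) = 5/4 ≈ 1.2500)
h(L, s) = 0 (h(L, s) = (s*0)*(5/4) = 0*(5/4) = 0)
h(4, -8)² = 0² = 0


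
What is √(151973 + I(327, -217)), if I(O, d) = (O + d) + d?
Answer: 3*√16874 ≈ 389.70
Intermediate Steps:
I(O, d) = O + 2*d
√(151973 + I(327, -217)) = √(151973 + (327 + 2*(-217))) = √(151973 + (327 - 434)) = √(151973 - 107) = √151866 = 3*√16874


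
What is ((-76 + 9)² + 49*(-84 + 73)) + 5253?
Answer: 9203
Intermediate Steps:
((-76 + 9)² + 49*(-84 + 73)) + 5253 = ((-67)² + 49*(-11)) + 5253 = (4489 - 539) + 5253 = 3950 + 5253 = 9203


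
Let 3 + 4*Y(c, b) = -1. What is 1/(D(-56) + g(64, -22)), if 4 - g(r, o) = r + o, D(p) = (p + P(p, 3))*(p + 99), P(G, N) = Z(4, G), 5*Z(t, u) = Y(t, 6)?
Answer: -5/12273 ≈ -0.00040740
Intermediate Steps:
Y(c, b) = -1 (Y(c, b) = -3/4 + (1/4)*(-1) = -3/4 - 1/4 = -1)
Z(t, u) = -1/5 (Z(t, u) = (1/5)*(-1) = -1/5)
P(G, N) = -1/5
D(p) = (99 + p)*(-1/5 + p) (D(p) = (p - 1/5)*(p + 99) = (-1/5 + p)*(99 + p) = (99 + p)*(-1/5 + p))
g(r, o) = 4 - o - r (g(r, o) = 4 - (r + o) = 4 - (o + r) = 4 + (-o - r) = 4 - o - r)
1/(D(-56) + g(64, -22)) = 1/((-99/5 + (-56)**2 + (494/5)*(-56)) + (4 - 1*(-22) - 1*64)) = 1/((-99/5 + 3136 - 27664/5) + (4 + 22 - 64)) = 1/(-12083/5 - 38) = 1/(-12273/5) = -5/12273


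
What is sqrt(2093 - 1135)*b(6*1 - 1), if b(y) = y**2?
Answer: 25*sqrt(958) ≈ 773.79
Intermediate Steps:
sqrt(2093 - 1135)*b(6*1 - 1) = sqrt(2093 - 1135)*(6*1 - 1)**2 = sqrt(958)*(6 - 1)**2 = sqrt(958)*5**2 = sqrt(958)*25 = 25*sqrt(958)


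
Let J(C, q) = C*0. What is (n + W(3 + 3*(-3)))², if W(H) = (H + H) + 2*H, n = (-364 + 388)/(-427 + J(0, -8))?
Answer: 105513984/182329 ≈ 578.70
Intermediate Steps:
J(C, q) = 0
n = -24/427 (n = (-364 + 388)/(-427 + 0) = 24/(-427) = 24*(-1/427) = -24/427 ≈ -0.056206)
W(H) = 4*H (W(H) = 2*H + 2*H = 4*H)
(n + W(3 + 3*(-3)))² = (-24/427 + 4*(3 + 3*(-3)))² = (-24/427 + 4*(3 - 9))² = (-24/427 + 4*(-6))² = (-24/427 - 24)² = (-10272/427)² = 105513984/182329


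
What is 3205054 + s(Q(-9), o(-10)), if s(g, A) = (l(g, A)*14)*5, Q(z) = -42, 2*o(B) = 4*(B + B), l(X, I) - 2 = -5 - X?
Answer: 3207784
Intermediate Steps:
l(X, I) = -3 - X (l(X, I) = 2 + (-5 - X) = -3 - X)
o(B) = 4*B (o(B) = (4*(B + B))/2 = (4*(2*B))/2 = (8*B)/2 = 4*B)
s(g, A) = -210 - 70*g (s(g, A) = ((-3 - g)*14)*5 = (-42 - 14*g)*5 = -210 - 70*g)
3205054 + s(Q(-9), o(-10)) = 3205054 + (-210 - 70*(-42)) = 3205054 + (-210 + 2940) = 3205054 + 2730 = 3207784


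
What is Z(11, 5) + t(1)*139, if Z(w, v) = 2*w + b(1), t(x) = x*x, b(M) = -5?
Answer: 156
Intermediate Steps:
t(x) = x²
Z(w, v) = -5 + 2*w (Z(w, v) = 2*w - 5 = -5 + 2*w)
Z(11, 5) + t(1)*139 = (-5 + 2*11) + 1²*139 = (-5 + 22) + 1*139 = 17 + 139 = 156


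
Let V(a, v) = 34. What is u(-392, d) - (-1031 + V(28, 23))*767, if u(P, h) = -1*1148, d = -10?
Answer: 763551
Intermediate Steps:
u(P, h) = -1148
u(-392, d) - (-1031 + V(28, 23))*767 = -1148 - (-1031 + 34)*767 = -1148 - (-997)*767 = -1148 - 1*(-764699) = -1148 + 764699 = 763551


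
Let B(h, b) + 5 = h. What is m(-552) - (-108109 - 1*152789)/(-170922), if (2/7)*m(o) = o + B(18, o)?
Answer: -107568417/56974 ≈ -1888.0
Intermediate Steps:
B(h, b) = -5 + h
m(o) = 91/2 + 7*o/2 (m(o) = 7*(o + (-5 + 18))/2 = 7*(o + 13)/2 = 7*(13 + o)/2 = 91/2 + 7*o/2)
m(-552) - (-108109 - 1*152789)/(-170922) = (91/2 + (7/2)*(-552)) - (-108109 - 1*152789)/(-170922) = (91/2 - 1932) - (-108109 - 152789)*(-1)/170922 = -3773/2 - (-260898)*(-1)/170922 = -3773/2 - 1*43483/28487 = -3773/2 - 43483/28487 = -107568417/56974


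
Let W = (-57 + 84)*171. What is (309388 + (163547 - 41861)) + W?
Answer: 435691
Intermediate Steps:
W = 4617 (W = 27*171 = 4617)
(309388 + (163547 - 41861)) + W = (309388 + (163547 - 41861)) + 4617 = (309388 + 121686) + 4617 = 431074 + 4617 = 435691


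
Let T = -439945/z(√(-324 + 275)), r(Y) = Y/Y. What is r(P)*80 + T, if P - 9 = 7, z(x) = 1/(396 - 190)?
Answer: -90628590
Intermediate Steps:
z(x) = 1/206
P = 16 (P = 9 + 7 = 16)
r(Y) = 1
T = -90628670 (T = -439945/1/206 = -439945*206 = -90628670)
r(P)*80 + T = 1*80 - 90628670 = 80 - 90628670 = -90628590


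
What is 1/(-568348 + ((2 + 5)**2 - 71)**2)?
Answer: -1/567864 ≈ -1.7610e-6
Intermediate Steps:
1/(-568348 + ((2 + 5)**2 - 71)**2) = 1/(-568348 + (7**2 - 71)**2) = 1/(-568348 + (49 - 71)**2) = 1/(-568348 + (-22)**2) = 1/(-568348 + 484) = 1/(-567864) = -1/567864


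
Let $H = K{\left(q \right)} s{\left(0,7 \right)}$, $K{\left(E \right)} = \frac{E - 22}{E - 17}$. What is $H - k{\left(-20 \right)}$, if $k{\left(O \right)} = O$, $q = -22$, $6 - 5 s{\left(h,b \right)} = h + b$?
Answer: $\frac{3856}{195} \approx 19.774$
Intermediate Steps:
$s{\left(h,b \right)} = \frac{6}{5} - \frac{b}{5} - \frac{h}{5}$ ($s{\left(h,b \right)} = \frac{6}{5} - \frac{h + b}{5} = \frac{6}{5} - \frac{b + h}{5} = \frac{6}{5} - \left(\frac{b}{5} + \frac{h}{5}\right) = \frac{6}{5} - \frac{b}{5} - \frac{h}{5}$)
$K{\left(E \right)} = \frac{-22 + E}{-17 + E}$
$H = - \frac{44}{195}$ ($H = \frac{-22 - 22}{-17 - 22} \left(\frac{6}{5} - \frac{7}{5} - 0\right) = \frac{1}{-39} \left(-44\right) \left(\frac{6}{5} - \frac{7}{5} + 0\right) = \left(- \frac{1}{39}\right) \left(-44\right) \left(- \frac{1}{5}\right) = \frac{44}{39} \left(- \frac{1}{5}\right) = - \frac{44}{195} \approx -0.22564$)
$H - k{\left(-20 \right)} = - \frac{44}{195} - -20 = - \frac{44}{195} + 20 = \frac{3856}{195}$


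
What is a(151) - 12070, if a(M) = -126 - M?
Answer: -12347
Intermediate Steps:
a(151) - 12070 = (-126 - 1*151) - 12070 = (-126 - 151) - 12070 = -277 - 12070 = -12347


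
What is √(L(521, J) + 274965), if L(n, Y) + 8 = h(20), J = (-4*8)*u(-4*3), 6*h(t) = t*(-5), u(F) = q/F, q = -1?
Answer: √2474463/3 ≈ 524.35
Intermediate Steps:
u(F) = -1/F
h(t) = -5*t/6 (h(t) = (t*(-5))/6 = (-5*t)/6 = -5*t/6)
J = -8/3 (J = (-4*8)*(-1/((-4*3))) = -(-32)/(-12) = -(-32)*(-1)/12 = -32*1/12 = -8/3 ≈ -2.6667)
L(n, Y) = -74/3 (L(n, Y) = -8 - ⅚*20 = -8 - 50/3 = -74/3)
√(L(521, J) + 274965) = √(-74/3 + 274965) = √(824821/3) = √2474463/3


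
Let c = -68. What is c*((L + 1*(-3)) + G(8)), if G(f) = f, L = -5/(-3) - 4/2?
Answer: -952/3 ≈ -317.33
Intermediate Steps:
L = -1/3 (L = -5*(-1/3) - 4*1/2 = 5/3 - 2 = -1/3 ≈ -0.33333)
c*((L + 1*(-3)) + G(8)) = -68*((-1/3 + 1*(-3)) + 8) = -68*((-1/3 - 3) + 8) = -68*(-10/3 + 8) = -68*14/3 = -952/3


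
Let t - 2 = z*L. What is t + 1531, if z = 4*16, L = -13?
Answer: 701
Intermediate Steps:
z = 64
t = -830 (t = 2 + 64*(-13) = 2 - 832 = -830)
t + 1531 = -830 + 1531 = 701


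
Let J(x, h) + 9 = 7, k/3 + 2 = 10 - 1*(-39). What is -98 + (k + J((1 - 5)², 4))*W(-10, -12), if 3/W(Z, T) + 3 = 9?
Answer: -57/2 ≈ -28.500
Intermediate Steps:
W(Z, T) = ½ (W(Z, T) = 3/(-3 + 9) = 3/6 = 3*(⅙) = ½)
k = 141 (k = -6 + 3*(10 - 1*(-39)) = -6 + 3*(10 + 39) = -6 + 3*49 = -6 + 147 = 141)
J(x, h) = -2 (J(x, h) = -9 + 7 = -2)
-98 + (k + J((1 - 5)², 4))*W(-10, -12) = -98 + (141 - 2)*(½) = -98 + 139*(½) = -98 + 139/2 = -57/2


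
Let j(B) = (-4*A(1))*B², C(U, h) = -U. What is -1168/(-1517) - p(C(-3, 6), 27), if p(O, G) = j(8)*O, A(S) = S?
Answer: 1166224/1517 ≈ 768.77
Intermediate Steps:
j(B) = -4*B² (j(B) = (-4*1)*B² = -4*B²)
p(O, G) = -256*O (p(O, G) = (-4*8²)*O = (-4*64)*O = -256*O)
-1168/(-1517) - p(C(-3, 6), 27) = -1168/(-1517) - (-256)*(-1*(-3)) = -1168*(-1/1517) - (-256)*3 = 1168/1517 - 1*(-768) = 1168/1517 + 768 = 1166224/1517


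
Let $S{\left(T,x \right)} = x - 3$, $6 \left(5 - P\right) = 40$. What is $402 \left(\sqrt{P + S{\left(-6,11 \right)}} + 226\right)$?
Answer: $90852 + 134 \sqrt{57} \approx 91864.0$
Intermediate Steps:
$P = - \frac{5}{3}$ ($P = 5 - \frac{20}{3} = - \frac{5}{3} \approx -1.6667$)
$S{\left(T,x \right)} = -3 + x$ ($S{\left(T,x \right)} = x - 3 = -3 + x$)
$402 \left(\sqrt{P + S{\left(-6,11 \right)}} + 226\right) = 402 \left(\sqrt{- \frac{5}{3} + \left(-3 + 11\right)} + 226\right) = 402 \left(\sqrt{- \frac{5}{3} + 8} + 226\right) = 402 \left(\sqrt{\frac{19}{3}} + 226\right) = 402 \left(\frac{\sqrt{57}}{3} + 226\right) = 402 \left(226 + \frac{\sqrt{57}}{3}\right) = 90852 + 134 \sqrt{57}$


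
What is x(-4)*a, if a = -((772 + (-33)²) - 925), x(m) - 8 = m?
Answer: -3744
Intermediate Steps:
x(m) = 8 + m
a = -936 (a = -((772 + 1089) - 925) = -(1861 - 925) = -1*936 = -936)
x(-4)*a = (8 - 4)*(-936) = 4*(-936) = -3744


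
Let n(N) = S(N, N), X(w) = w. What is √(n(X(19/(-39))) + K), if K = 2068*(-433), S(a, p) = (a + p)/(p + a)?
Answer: I*√895443 ≈ 946.28*I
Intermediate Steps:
S(a, p) = 1 (S(a, p) = (a + p)/(a + p) = 1)
n(N) = 1
K = -895444
√(n(X(19/(-39))) + K) = √(1 - 895444) = √(-895443) = I*√895443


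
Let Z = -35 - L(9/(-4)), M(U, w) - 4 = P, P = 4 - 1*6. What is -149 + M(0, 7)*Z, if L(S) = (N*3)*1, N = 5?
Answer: -249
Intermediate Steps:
L(S) = 15 (L(S) = (5*3)*1 = 15*1 = 15)
P = -2 (P = 4 - 6 = -2)
M(U, w) = 2 (M(U, w) = 4 - 2 = 2)
Z = -50 (Z = -35 - 1*15 = -35 - 15 = -50)
-149 + M(0, 7)*Z = -149 + 2*(-50) = -149 - 100 = -249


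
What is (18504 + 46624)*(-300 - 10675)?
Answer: -714779800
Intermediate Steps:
(18504 + 46624)*(-300 - 10675) = 65128*(-10975) = -714779800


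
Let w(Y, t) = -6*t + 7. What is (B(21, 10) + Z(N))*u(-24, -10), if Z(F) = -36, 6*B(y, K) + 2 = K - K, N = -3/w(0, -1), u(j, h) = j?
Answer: 872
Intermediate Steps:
w(Y, t) = 7 - 6*t
N = -3/13 (N = -3/(7 - 6*(-1)) = -3/(7 + 6) = -3/13 ≈ -0.23077)
B(y, K) = -1/3 (B(y, K) = -1/3 + (K - K)/6 = -1/3 + (1/6)*0 = -1/3 + 0 = -1/3)
(B(21, 10) + Z(N))*u(-24, -10) = (-1/3 - 36)*(-24) = -109/3*(-24) = 872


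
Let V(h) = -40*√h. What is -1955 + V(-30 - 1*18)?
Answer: -1955 - 160*I*√3 ≈ -1955.0 - 277.13*I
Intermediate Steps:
-1955 + V(-30 - 1*18) = -1955 - 40*√(-30 - 1*18) = -1955 - 40*√(-30 - 18) = -1955 - 160*I*√3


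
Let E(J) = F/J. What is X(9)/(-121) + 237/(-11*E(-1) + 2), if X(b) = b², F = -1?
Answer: -9802/363 ≈ -27.003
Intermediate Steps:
E(J) = -1/J
X(9)/(-121) + 237/(-11*E(-1) + 2) = 9²/(-121) + 237/(-(-11)/(-1) + 2) = 81*(-1/121) + 237/(-(-11)*(-1) + 2) = -81/121 + 237/(-11*1 + 2) = -81/121 + 237/(-11 + 2) = -81/121 + 237/(-9) = -81/121 + 237*(-⅑) = -81/121 - 79/3 = -9802/363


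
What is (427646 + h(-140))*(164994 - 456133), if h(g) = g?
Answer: -124463669334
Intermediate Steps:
(427646 + h(-140))*(164994 - 456133) = (427646 - 140)*(164994 - 456133) = 427506*(-291139) = -124463669334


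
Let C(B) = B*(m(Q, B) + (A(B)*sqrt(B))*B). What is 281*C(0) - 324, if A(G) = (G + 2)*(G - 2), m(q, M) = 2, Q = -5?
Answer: -324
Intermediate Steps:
A(G) = (-2 + G)*(2 + G) (A(G) = (2 + G)*(-2 + G) = (-2 + G)*(2 + G))
C(B) = B*(2 + B**(3/2)*(-4 + B**2)) (C(B) = B*(2 + ((-4 + B**2)*sqrt(B))*B) = B*(2 + (sqrt(B)*(-4 + B**2))*B) = B*(2 + B**(3/2)*(-4 + B**2)))
281*C(0) - 324 = 281*(2*0 + 0**(5/2)*(-4 + 0**2)) - 324 = 281*(0 + 0*(-4 + 0)) - 324 = 281*(0 + 0*(-4)) - 324 = 281*(0 + 0) - 324 = 281*0 - 324 = 0 - 324 = -324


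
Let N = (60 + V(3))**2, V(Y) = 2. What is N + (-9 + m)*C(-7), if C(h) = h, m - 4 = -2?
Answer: 3893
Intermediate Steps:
m = 2 (m = 4 - 2 = 2)
N = 3844 (N = (60 + 2)**2 = 62**2 = 3844)
N + (-9 + m)*C(-7) = 3844 + (-9 + 2)*(-7) = 3844 - 7*(-7) = 3844 + 49 = 3893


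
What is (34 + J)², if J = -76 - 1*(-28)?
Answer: 196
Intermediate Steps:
J = -48 (J = -76 + 28 = -48)
(34 + J)² = (34 - 48)² = (-14)² = 196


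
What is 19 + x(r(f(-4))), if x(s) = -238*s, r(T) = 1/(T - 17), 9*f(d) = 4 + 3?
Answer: 2458/73 ≈ 33.671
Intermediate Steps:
f(d) = 7/9 (f(d) = (4 + 3)/9 = (1/9)*7 = 7/9)
r(T) = 1/(-17 + T)
19 + x(r(f(-4))) = 19 - 238/(-17 + 7/9) = 19 - 238/(-146/9) = 19 - 238*(-9/146) = 19 + 1071/73 = 2458/73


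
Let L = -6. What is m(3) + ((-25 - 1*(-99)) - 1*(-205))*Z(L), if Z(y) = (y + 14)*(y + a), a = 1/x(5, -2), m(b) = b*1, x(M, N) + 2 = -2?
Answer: -13947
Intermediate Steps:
x(M, N) = -4 (x(M, N) = -2 - 2 = -4)
m(b) = b
a = -¼ (a = 1/(-4) = -¼ ≈ -0.25000)
Z(y) = (14 + y)*(-¼ + y) (Z(y) = (y + 14)*(y - ¼) = (14 + y)*(-¼ + y))
m(3) + ((-25 - 1*(-99)) - 1*(-205))*Z(L) = 3 + ((-25 - 1*(-99)) - 1*(-205))*(-7/2 + (-6)² + (55/4)*(-6)) = 3 + ((-25 + 99) + 205)*(-7/2 + 36 - 165/2) = 3 + (74 + 205)*(-50) = 3 + 279*(-50) = 3 - 13950 = -13947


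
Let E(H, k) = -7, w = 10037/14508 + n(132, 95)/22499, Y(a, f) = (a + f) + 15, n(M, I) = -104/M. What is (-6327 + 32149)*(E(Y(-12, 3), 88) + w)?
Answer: -292435073485097/1795285206 ≈ -1.6289e+5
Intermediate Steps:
Y(a, f) = 15 + a + f
w = 2483921357/3590570412 (w = 10037/14508 - 104/132/22499 = 10037*(1/14508) - 104*1/132*(1/22499) = 10037/14508 - 26/33*1/22499 = 10037/14508 - 26/742467 = 2483921357/3590570412 ≈ 0.69179)
(-6327 + 32149)*(E(Y(-12, 3), 88) + w) = (-6327 + 32149)*(-7 + 2483921357/3590570412) = 25822*(-22650071527/3590570412) = -292435073485097/1795285206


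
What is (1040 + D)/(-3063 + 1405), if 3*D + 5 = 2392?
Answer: -5507/4974 ≈ -1.1072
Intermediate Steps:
D = 2387/3 (D = -5/3 + (⅓)*2392 = -5/3 + 2392/3 = 2387/3 ≈ 795.67)
(1040 + D)/(-3063 + 1405) = (1040 + 2387/3)/(-3063 + 1405) = (5507/3)/(-1658) = (5507/3)*(-1/1658) = -5507/4974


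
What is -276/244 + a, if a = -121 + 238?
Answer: 7068/61 ≈ 115.87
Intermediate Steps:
a = 117
-276/244 + a = -276/244 + 117 = -276*1/244 + 117 = -69/61 + 117 = 7068/61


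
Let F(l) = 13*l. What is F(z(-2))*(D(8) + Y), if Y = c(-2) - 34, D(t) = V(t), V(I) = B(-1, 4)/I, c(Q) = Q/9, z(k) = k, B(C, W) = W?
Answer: 7891/9 ≈ 876.78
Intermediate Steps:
c(Q) = Q/9 (c(Q) = Q*(⅑) = Q/9)
V(I) = 4/I
D(t) = 4/t
Y = -308/9 (Y = (⅑)*(-2) - 34 = -2/9 - 34 = -308/9 ≈ -34.222)
F(z(-2))*(D(8) + Y) = (13*(-2))*(4/8 - 308/9) = -26*(4*(⅛) - 308/9) = -26*(½ - 308/9) = -26*(-607/18) = 7891/9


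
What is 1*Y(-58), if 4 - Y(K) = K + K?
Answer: 120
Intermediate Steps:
Y(K) = 4 - 2*K (Y(K) = 4 - (K + K) = 4 - 2*K)
1*Y(-58) = 1*(4 - 2*(-58)) = 1*(4 + 116) = 1*120 = 120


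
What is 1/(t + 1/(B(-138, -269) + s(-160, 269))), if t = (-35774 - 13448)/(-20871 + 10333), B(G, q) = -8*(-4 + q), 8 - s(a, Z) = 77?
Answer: 11143935/52057534 ≈ 0.21407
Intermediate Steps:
s(a, Z) = -69 (s(a, Z) = 8 - 1*77 = 8 - 77 = -69)
B(G, q) = 32 - 8*q
t = 24611/5269 (t = -49222/(-10538) = -49222*(-1/10538) = 24611/5269 ≈ 4.6709)
1/(t + 1/(B(-138, -269) + s(-160, 269))) = 1/(24611/5269 + 1/((32 - 8*(-269)) - 69)) = 1/(24611/5269 + 1/((32 + 2152) - 69)) = 1/(24611/5269 + 1/(2184 - 69)) = 1/(24611/5269 + 1/2115) = 1/(52057534/11143935) = 11143935/52057534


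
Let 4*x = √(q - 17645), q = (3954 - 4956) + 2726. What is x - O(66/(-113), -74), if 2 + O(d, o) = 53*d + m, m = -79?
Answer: 12651/113 + 3*I*√1769/4 ≈ 111.96 + 31.545*I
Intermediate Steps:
q = 1724 (q = -1002 + 2726 = 1724)
O(d, o) = -81 + 53*d (O(d, o) = -2 + (53*d - 79) = -2 + (-79 + 53*d) = -81 + 53*d)
x = 3*I*√1769/4 (x = √(1724 - 17645)/4 = √(-15921)/4 = (3*I*√1769)/4 = 3*I*√1769/4 ≈ 31.545*I)
x - O(66/(-113), -74) = 3*I*√1769/4 - (-81 + 53*(66/(-113))) = 3*I*√1769/4 - (-81 + 53*(66*(-1/113))) = 3*I*√1769/4 - (-81 + 53*(-66/113)) = 3*I*√1769/4 - (-81 - 3498/113) = 3*I*√1769/4 - 1*(-12651/113) = 3*I*√1769/4 + 12651/113 = 12651/113 + 3*I*√1769/4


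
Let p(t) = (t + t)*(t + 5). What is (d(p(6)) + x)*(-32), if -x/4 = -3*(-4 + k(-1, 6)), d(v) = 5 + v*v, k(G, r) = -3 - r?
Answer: -552736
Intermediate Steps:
p(t) = 2*t*(5 + t) (p(t) = (2*t)*(5 + t) = 2*t*(5 + t))
d(v) = 5 + v**2
x = -156 (x = -(-12)*(-4 + (-3 - 1*6)) = -(-12)*(-4 + (-3 - 6)) = -(-12)*(-4 - 9) = -(-12)*(-13) = -4*39 = -156)
(d(p(6)) + x)*(-32) = ((5 + (2*6*(5 + 6))**2) - 156)*(-32) = ((5 + (2*6*11)**2) - 156)*(-32) = ((5 + 132**2) - 156)*(-32) = ((5 + 17424) - 156)*(-32) = (17429 - 156)*(-32) = 17273*(-32) = -552736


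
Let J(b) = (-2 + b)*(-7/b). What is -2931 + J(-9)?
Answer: -26456/9 ≈ -2939.6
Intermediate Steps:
J(b) = -7*(-2 + b)/b
-2931 + J(-9) = -2931 + (-7 + 14/(-9)) = -2931 + (-7 + 14*(-⅑)) = -2931 + (-7 - 14/9) = -2931 - 77/9 = -26456/9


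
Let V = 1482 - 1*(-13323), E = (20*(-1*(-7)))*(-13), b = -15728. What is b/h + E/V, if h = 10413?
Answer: -88820/54379 ≈ -1.6334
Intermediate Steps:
E = -1820 (E = (20*7)*(-13) = 140*(-13) = -1820)
V = 14805 (V = 1482 + 13323 = 14805)
b/h + E/V = -15728/10413 - 1820/14805 = -15728*1/10413 - 1820*1/14805 = -15728/10413 - 52/423 = -88820/54379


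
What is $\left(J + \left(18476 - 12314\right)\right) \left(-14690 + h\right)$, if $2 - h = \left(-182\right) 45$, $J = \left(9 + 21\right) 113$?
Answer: $-62068896$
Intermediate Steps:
$J = 3390$ ($J = 30 \cdot 113 = 3390$)
$h = 8192$ ($h = 2 - \left(-182\right) 45 = 2 - -8190 = 2 + 8190 = 8192$)
$\left(J + \left(18476 - 12314\right)\right) \left(-14690 + h\right) = \left(3390 + \left(18476 - 12314\right)\right) \left(-14690 + 8192\right) = \left(3390 + 6162\right) \left(-6498\right) = 9552 \left(-6498\right) = -62068896$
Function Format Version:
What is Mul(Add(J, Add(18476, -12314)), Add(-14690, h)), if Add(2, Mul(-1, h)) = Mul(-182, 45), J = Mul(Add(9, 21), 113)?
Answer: -62068896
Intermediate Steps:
J = 3390 (J = Mul(30, 113) = 3390)
h = 8192 (h = Add(2, Mul(-1, Mul(-182, 45))) = Add(2, Mul(-1, -8190)) = Add(2, 8190) = 8192)
Mul(Add(J, Add(18476, -12314)), Add(-14690, h)) = Mul(Add(3390, Add(18476, -12314)), Add(-14690, 8192)) = Mul(Add(3390, 6162), -6498) = Mul(9552, -6498) = -62068896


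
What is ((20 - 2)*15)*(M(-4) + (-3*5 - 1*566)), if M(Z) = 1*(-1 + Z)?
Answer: -158220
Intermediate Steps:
M(Z) = -1 + Z
((20 - 2)*15)*(M(-4) + (-3*5 - 1*566)) = ((20 - 2)*15)*((-1 - 4) + (-3*5 - 1*566)) = (18*15)*(-5 + (-15 - 566)) = 270*(-5 - 581) = 270*(-586) = -158220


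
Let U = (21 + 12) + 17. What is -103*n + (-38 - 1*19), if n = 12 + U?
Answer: -6443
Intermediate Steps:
U = 50 (U = 33 + 17 = 50)
n = 62 (n = 12 + 50 = 62)
-103*n + (-38 - 1*19) = -103*62 + (-38 - 1*19) = -6386 + (-38 - 19) = -6386 - 57 = -6443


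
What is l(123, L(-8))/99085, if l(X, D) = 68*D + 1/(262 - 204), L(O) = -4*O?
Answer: 126209/5746930 ≈ 0.021961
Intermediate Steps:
l(X, D) = 1/58 + 68*D (l(X, D) = 68*D + 1/58 = 1/58 + 68*D)
l(123, L(-8))/99085 = (1/58 + 68*(-4*(-8)))/99085 = (1/58 + 68*32)*(1/99085) = (1/58 + 2176)*(1/99085) = (126209/58)*(1/99085) = 126209/5746930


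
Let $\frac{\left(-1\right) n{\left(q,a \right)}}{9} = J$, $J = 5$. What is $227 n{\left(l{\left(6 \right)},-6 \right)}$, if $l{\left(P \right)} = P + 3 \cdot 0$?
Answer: $-10215$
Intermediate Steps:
$l{\left(P \right)} = P$ ($l{\left(P \right)} = P + 0 = P$)
$n{\left(q,a \right)} = -45$ ($n{\left(q,a \right)} = \left(-9\right) 5 = -45$)
$227 n{\left(l{\left(6 \right)},-6 \right)} = 227 \left(-45\right) = -10215$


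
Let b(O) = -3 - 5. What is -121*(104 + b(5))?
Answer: -11616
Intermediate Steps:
b(O) = -8
-121*(104 + b(5)) = -121*(104 - 8) = -121*96 = -11616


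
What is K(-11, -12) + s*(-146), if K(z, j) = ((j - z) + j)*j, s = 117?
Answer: -16926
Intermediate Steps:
K(z, j) = j*(-z + 2*j) (K(z, j) = (-z + 2*j)*j = j*(-z + 2*j))
K(-11, -12) + s*(-146) = -12*(-1*(-11) + 2*(-12)) + 117*(-146) = -12*(11 - 24) - 17082 = -12*(-13) - 17082 = 156 - 17082 = -16926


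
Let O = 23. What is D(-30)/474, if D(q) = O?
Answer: 23/474 ≈ 0.048523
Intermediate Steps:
D(q) = 23
D(-30)/474 = 23/474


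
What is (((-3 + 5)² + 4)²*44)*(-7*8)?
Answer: -157696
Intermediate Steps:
(((-3 + 5)² + 4)²*44)*(-7*8) = ((2² + 4)²*44)*(-56) = ((4 + 4)²*44)*(-56) = (8²*44)*(-56) = (64*44)*(-56) = 2816*(-56) = -157696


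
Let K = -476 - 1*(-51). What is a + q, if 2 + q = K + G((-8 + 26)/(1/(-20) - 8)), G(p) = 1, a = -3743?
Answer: -4169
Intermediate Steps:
K = -425 (K = -476 + 51 = -425)
q = -426 (q = -2 + (-425 + 1) = -2 - 424 = -426)
a + q = -3743 - 426 = -4169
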